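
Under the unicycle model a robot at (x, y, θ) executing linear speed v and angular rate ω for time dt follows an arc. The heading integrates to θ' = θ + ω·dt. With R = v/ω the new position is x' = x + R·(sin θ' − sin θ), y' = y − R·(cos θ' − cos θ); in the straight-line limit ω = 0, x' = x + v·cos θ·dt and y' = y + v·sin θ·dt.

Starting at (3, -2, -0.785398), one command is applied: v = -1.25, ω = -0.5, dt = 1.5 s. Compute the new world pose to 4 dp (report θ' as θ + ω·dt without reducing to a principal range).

θ' = -0.7854 + -0.5·1.5 = -1.5354
R = v/ω = -1.25/-0.5 = 2.5000
x' = 3 + 2.5000·(sin -1.5354 − sin -0.7854) = 2.2693
y' = -2 − 2.5000·(cos -1.5354 − cos -0.7854) = -0.3207

(2.2693, -0.3207, -1.5354)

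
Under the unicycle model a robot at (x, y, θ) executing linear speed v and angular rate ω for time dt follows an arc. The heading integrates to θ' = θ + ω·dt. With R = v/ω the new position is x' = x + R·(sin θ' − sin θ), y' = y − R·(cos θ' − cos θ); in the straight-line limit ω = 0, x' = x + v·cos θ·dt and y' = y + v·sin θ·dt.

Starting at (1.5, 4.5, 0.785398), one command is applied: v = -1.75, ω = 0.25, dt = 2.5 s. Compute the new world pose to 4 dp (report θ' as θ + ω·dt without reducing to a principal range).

θ' = 0.7854 + 0.25·2.5 = 1.4104
R = v/ω = -1.75/0.25 = -7.0000
x' = 1.5 + -7.0000·(sin 1.4104 − sin 0.7854) = -0.4604
y' = 4.5 − -7.0000·(cos 1.4104 − cos 0.7854) = 0.6682

(-0.4604, 0.6682, 1.4104)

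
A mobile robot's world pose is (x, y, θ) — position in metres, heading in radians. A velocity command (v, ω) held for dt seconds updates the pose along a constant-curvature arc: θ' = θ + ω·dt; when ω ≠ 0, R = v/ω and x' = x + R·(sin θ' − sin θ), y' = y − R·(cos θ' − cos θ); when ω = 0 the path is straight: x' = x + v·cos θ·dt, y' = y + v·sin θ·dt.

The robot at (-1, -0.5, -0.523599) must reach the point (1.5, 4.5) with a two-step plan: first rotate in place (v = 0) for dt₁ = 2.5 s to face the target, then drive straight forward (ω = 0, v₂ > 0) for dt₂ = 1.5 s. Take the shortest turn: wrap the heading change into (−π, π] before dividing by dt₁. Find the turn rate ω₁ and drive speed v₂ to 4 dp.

heading to target = atan2(4.5−-0.5, 1.5−-1) = 1.1071
Δθ = wrap(1.1071 − -0.5236) = 1.6307; ω₁ = Δθ/dt₁ = 0.6523
distance = √((1.5−-1)² + (4.5−-0.5)²) = 5.5902; v₂ = distance/dt₂ = 3.7268

ω₁ = 0.6523, v₂ = 3.7268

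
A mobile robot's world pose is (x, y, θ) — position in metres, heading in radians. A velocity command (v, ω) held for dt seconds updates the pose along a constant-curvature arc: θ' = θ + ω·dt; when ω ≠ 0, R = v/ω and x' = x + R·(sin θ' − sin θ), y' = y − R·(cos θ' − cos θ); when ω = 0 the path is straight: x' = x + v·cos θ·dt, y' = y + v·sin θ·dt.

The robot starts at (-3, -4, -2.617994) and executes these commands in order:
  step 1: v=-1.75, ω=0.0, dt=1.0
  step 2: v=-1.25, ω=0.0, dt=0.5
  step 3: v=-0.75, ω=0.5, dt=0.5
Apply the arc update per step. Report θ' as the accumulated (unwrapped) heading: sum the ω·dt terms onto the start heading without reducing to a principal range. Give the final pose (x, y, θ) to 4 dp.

(-0.6451, -2.5866, -2.3680)

step 1: θ'=-2.6180 (straight) → pose (-1.4845, -3.1250, -2.6180)
step 2: θ'=-2.6180 (straight) → pose (-0.9432, -2.8125, -2.6180)
step 3: θ'=-2.3680 (R=-1.5000) → pose (-0.6451, -2.5866, -2.3680)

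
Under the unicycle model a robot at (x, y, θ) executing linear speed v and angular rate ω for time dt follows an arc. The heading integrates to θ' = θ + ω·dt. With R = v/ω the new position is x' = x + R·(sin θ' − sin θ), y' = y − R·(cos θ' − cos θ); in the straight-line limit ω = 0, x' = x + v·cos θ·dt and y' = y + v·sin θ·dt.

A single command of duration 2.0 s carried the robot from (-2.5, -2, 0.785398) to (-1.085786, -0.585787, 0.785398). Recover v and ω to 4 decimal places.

Δθ = 0.785398 − 0.785398 = 0.000000
ω = Δθ/dt = 0.000000/2.0 = 0.0000
ω = 0 → v = (Δx·cos θ + Δy·sin θ)/dt = 1.0000

v = 1.0000, ω = 0.0000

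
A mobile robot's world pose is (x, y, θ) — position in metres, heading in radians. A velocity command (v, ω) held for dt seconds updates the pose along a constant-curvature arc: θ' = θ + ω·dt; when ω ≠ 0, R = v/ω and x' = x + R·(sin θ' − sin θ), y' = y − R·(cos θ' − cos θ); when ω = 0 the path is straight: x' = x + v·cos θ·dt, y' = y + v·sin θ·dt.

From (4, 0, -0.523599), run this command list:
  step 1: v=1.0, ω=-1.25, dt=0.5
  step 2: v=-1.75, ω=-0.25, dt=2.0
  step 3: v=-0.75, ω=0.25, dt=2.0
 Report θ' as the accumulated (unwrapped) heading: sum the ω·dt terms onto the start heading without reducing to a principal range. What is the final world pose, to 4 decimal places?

(3.4819, 4.5099, -1.1486)

step 1: θ'=-1.1486 (R=-0.8000) → pose (4.3298, -0.3650, -1.1486)
step 2: θ'=-1.6486 (R=7.0000) → pose (3.7363, 3.0474, -1.6486)
step 3: θ'=-1.1486 (R=-3.0000) → pose (3.4819, 4.5099, -1.1486)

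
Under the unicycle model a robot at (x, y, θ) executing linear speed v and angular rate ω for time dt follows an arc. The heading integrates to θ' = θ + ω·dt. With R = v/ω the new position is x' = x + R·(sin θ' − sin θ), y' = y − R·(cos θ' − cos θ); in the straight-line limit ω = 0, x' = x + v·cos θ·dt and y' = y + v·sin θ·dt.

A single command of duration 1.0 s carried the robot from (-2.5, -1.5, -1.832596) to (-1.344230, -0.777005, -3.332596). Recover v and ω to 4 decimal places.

Δθ = -3.332596 − -1.832596 = -1.500000
ω = Δθ/dt = -1.500000/1.0 = -1.5000
R = Δx/(sin θ' − sin θ) = 1.0000
v = R·ω = 1.0000·-1.5000 = -1.5000

v = -1.5000, ω = -1.5000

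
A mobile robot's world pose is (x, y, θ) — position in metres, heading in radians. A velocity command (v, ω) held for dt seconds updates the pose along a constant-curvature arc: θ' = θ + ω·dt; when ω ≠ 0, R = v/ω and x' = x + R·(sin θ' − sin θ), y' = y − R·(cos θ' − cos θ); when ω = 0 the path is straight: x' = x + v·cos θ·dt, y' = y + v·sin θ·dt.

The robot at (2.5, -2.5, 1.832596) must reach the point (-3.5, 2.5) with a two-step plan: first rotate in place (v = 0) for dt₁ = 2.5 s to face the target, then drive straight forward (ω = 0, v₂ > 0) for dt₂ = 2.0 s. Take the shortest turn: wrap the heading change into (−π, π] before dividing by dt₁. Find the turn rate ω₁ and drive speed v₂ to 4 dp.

heading to target = atan2(2.5−-2.5, -3.5−2.5) = 2.4469
Δθ = wrap(2.4469 − 1.8326) = 0.6143; ω₁ = Δθ/dt₁ = 0.2457
distance = √((-3.5−2.5)² + (2.5−-2.5)²) = 7.8102; v₂ = distance/dt₂ = 3.9051

ω₁ = 0.2457, v₂ = 3.9051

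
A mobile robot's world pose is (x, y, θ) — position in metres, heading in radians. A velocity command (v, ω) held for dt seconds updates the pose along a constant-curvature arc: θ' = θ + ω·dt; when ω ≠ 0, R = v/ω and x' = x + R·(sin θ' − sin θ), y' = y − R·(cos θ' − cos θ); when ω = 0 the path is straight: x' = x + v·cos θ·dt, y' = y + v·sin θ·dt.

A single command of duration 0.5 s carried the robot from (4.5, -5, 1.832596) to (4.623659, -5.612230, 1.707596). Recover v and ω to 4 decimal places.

v = -1.2500, ω = -0.2500

Δθ = 1.707596 − 1.832596 = -0.125000
ω = Δθ/dt = -0.125000/0.5 = -0.2500
R = −Δy/(cos θ' − cos θ) = 5.0000
v = R·ω = 5.0000·-0.2500 = -1.2500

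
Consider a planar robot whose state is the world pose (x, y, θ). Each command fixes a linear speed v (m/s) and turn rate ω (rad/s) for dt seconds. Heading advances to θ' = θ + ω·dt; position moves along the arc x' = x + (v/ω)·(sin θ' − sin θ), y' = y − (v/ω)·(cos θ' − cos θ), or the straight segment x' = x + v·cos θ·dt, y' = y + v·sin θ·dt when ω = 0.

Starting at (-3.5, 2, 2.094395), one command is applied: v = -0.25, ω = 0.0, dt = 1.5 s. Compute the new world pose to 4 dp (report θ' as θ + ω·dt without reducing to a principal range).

(-3.3125, 1.6752, 2.0944)

θ' = 2.0944 + 0.0·1.5 = 2.0944
ω = 0 → straight: x' = -3.5 + -0.25·cos(2.0944)·1.5 = -3.3125
y' = 2 + -0.25·sin(2.0944)·1.5 = 1.6752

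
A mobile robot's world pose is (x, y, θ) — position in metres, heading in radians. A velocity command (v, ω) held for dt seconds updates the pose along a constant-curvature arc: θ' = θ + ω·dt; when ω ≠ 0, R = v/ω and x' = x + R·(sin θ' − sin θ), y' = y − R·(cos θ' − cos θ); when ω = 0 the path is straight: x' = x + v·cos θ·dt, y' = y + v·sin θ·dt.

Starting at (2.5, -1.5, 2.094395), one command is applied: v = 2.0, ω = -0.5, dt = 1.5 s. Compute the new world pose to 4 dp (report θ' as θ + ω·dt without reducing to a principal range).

θ' = 2.0944 + -0.5·1.5 = 1.3444
R = v/ω = 2.0/-0.5 = -4.0000
x' = 2.5 + -4.0000·(sin 1.3444 − sin 2.0944) = 2.0662
y' = -1.5 − -4.0000·(cos 1.3444 − cos 2.0944) = 1.3979

(2.0662, 1.3979, 1.3444)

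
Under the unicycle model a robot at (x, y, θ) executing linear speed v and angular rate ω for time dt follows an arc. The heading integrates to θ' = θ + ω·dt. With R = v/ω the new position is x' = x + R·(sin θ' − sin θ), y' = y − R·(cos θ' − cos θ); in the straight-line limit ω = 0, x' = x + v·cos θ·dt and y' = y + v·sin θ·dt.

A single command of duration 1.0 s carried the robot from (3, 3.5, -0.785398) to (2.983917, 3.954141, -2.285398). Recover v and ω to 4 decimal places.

Δθ = -2.285398 − -0.785398 = -1.500000
ω = Δθ/dt = -1.500000/1.0 = -1.5000
R = −Δy/(cos θ' − cos θ) = 0.3333
v = R·ω = 0.3333·-1.5000 = -0.5000

v = -0.5000, ω = -1.5000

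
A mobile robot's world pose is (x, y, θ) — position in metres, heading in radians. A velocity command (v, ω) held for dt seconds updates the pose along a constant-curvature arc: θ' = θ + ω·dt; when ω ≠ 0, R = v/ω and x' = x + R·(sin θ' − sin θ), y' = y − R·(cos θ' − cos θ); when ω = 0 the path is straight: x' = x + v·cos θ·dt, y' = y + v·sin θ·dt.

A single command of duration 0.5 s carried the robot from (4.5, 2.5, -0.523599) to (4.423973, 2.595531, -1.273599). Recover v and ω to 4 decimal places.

v = -0.2500, ω = -1.5000

Δθ = -1.273599 − -0.523599 = -0.750000
ω = Δθ/dt = -0.750000/0.5 = -1.5000
R = −Δy/(cos θ' − cos θ) = 0.1667
v = R·ω = 0.1667·-1.5000 = -0.2500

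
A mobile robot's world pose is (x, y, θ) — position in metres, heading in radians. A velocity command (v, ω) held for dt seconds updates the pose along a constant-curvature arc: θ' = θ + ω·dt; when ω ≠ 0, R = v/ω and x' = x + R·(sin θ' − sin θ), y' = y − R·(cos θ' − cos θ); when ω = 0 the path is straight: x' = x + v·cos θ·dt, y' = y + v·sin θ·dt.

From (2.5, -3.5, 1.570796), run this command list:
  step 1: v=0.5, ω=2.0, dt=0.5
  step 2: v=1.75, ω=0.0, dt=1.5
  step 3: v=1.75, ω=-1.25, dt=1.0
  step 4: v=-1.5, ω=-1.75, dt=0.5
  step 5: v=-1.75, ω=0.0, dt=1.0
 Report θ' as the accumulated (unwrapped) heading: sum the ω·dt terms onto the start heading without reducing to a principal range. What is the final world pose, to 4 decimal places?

step 1: θ'=2.5708 (R=0.2500) → pose (2.3851, -3.2896, 2.5708)
step 2: θ'=2.5708 (straight) → pose (0.1762, -1.8713, 2.5708)
step 3: θ'=1.3208 (R=-1.4000) → pose (-0.4238, -0.3469, 1.3208)
step 4: θ'=0.4458 (R=0.8571) → pose (-0.8848, -0.9082, 0.4458)
step 5: θ'=0.4458 (straight) → pose (-2.4637, -1.6628, 0.4458)

(-2.4637, -1.6628, 0.4458)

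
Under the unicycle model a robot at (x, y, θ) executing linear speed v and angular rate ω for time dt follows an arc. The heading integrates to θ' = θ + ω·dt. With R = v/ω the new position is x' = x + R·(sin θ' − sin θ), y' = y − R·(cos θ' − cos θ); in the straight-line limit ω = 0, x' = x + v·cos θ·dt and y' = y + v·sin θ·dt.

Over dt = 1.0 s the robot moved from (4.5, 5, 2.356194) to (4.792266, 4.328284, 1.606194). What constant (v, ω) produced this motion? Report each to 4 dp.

v = -0.7500, ω = -0.7500

Δθ = 1.606194 − 2.356194 = -0.750000
ω = Δθ/dt = -0.750000/1.0 = -0.7500
R = −Δy/(cos θ' − cos θ) = 1.0000
v = R·ω = 1.0000·-0.7500 = -0.7500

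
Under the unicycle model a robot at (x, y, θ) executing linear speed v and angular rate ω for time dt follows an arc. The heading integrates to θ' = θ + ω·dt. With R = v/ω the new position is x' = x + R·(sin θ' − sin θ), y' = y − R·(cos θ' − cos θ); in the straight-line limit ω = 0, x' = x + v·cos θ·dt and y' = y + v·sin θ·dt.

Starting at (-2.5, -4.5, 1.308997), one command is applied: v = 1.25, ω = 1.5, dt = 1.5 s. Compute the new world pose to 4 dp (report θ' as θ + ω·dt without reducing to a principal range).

θ' = 1.3090 + 1.5·1.5 = 3.5590
R = v/ω = 1.25/1.5 = 0.8333
x' = -2.5 + 0.8333·(sin 3.5590 − sin 1.3090) = -3.6428
y' = -4.5 − 0.8333·(cos 3.5590 − cos 1.3090) = -3.5225

(-3.6428, -3.5225, 3.5590)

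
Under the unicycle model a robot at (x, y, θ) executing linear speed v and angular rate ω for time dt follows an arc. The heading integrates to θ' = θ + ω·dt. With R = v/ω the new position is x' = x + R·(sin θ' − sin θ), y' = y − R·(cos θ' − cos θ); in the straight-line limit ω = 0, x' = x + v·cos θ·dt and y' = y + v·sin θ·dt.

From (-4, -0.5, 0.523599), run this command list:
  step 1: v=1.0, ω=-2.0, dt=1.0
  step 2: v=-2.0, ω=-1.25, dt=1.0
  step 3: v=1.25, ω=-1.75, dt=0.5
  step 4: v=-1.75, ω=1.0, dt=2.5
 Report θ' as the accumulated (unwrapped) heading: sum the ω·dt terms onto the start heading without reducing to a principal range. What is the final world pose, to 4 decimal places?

(-0.5725, 3.1023, -1.1014)

step 1: θ'=-1.4764 (R=-0.5000) → pose (-3.2522, -0.8859, -1.4764)
step 2: θ'=-2.7264 (R=1.6000) → pose (-2.3047, 0.7290, -2.7264)
step 3: θ'=-3.6014 (R=-0.7143) → pose (-2.9098, 0.7425, -3.6014)
step 4: θ'=-1.1014 (R=-1.7500) → pose (-0.5725, 3.1023, -1.1014)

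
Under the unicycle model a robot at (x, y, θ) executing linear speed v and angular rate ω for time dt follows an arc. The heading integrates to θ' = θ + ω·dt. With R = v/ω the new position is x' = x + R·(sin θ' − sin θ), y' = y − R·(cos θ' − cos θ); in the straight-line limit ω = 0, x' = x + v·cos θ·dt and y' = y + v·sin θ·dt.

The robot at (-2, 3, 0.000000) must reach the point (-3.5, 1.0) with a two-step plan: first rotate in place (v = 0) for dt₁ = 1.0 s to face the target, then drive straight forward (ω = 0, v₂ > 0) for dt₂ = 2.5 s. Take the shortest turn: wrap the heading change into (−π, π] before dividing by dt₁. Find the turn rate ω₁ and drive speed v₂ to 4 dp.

heading to target = atan2(1−3, -3.5−-2) = -2.2143
Δθ = wrap(-2.2143 − 0.0000) = -2.2143; ω₁ = Δθ/dt₁ = -2.2143
distance = √((-3.5−-2)² + (1−3)²) = 2.5000; v₂ = distance/dt₂ = 1.0000

ω₁ = -2.2143, v₂ = 1.0000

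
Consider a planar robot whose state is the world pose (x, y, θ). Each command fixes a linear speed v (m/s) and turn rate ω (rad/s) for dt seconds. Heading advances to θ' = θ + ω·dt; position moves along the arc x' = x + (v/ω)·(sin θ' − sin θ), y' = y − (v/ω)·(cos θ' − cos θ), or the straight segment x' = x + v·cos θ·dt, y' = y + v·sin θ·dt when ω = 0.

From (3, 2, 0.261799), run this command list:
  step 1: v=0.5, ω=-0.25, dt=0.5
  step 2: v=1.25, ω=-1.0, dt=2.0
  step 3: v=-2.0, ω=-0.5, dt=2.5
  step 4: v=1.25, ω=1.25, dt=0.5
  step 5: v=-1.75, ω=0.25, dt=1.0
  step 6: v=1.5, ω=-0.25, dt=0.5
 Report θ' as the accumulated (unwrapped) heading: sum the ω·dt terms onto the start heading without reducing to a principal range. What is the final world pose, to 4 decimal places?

(8.4925, 3.7576, -2.3632)

step 1: θ'=0.1368 (R=-2.0000) → pose (3.2449, 2.0495, 0.1368)
step 2: θ'=-1.8632 (R=-1.2500) → pose (4.6123, 0.4508, -1.8632)
step 3: θ'=-3.1132 (R=4.0000) → pose (8.3290, 3.2962, -3.1132)
step 4: θ'=-2.4882 (R=1.0000) → pose (7.7495, 3.0906, -2.4882)
step 5: θ'=-2.2382 (R=-7.0000) → pose (8.9923, 4.3162, -2.2382)
step 6: θ'=-2.3632 (R=-6.0000) → pose (8.4925, 3.7576, -2.3632)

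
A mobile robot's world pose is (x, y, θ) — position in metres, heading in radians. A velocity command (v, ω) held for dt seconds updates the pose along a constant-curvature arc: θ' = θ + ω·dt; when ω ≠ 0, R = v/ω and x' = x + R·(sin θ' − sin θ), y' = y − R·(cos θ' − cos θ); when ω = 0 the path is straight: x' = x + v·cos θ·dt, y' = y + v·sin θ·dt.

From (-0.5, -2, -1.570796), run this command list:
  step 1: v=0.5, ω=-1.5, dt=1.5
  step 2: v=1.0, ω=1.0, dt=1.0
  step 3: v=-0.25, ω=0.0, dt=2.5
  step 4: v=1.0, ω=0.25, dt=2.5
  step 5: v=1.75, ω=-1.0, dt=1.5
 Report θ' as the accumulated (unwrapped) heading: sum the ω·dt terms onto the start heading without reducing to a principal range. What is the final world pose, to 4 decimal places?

step 1: θ'=-3.8208 (R=-0.3333) → pose (-1.0427, -2.2594, -3.8208)
step 2: θ'=-2.8208 (R=1.0000) → pose (-1.9862, -2.0884, -2.8208)
step 3: θ'=-2.8208 (straight) → pose (-1.3931, -1.8914, -2.8208)
step 4: θ'=-2.1958 (R=4.0000) → pose (-3.3757, -3.3469, -2.1958)
step 5: θ'=-3.6958 (R=-1.7500) → pose (-5.7158, -3.8111, -3.6958)

(-5.7158, -3.8111, -3.6958)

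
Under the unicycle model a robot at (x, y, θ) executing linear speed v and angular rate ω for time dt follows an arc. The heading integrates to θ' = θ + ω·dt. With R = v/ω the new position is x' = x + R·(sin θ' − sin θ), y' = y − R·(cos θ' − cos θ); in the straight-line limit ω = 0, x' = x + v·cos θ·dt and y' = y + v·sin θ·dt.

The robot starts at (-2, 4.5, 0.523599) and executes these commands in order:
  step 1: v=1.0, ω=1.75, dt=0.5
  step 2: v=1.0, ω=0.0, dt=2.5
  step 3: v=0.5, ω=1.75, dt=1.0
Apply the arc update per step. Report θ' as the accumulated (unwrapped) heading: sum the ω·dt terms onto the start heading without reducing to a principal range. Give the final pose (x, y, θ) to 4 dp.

step 1: θ'=1.3986 (R=0.5714) → pose (-1.7227, 4.8970, 1.3986)
step 2: θ'=1.3986 (straight) → pose (-1.2944, 7.3600, 1.3986)
step 3: θ'=3.1486 (R=0.2857) → pose (-1.5779, 7.6946, 3.1486)

(-1.5779, 7.6946, 3.1486)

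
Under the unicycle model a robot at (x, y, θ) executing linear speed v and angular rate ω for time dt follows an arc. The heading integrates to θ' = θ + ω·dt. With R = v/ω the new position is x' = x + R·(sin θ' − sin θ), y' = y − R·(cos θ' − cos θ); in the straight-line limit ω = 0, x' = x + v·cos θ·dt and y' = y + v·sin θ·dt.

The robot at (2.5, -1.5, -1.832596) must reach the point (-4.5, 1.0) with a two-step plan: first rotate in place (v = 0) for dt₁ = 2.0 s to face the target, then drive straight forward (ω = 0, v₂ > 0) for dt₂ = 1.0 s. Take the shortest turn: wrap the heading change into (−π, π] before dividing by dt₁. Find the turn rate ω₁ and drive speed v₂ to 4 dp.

ω₁ = -0.8260, v₂ = 7.4330

heading to target = atan2(1−-1.5, -4.5−2.5) = 2.7986
Δθ = wrap(2.7986 − -1.8326) = -1.6520; ω₁ = Δθ/dt₁ = -0.8260
distance = √((-4.5−2.5)² + (1−-1.5)²) = 7.4330; v₂ = distance/dt₂ = 7.4330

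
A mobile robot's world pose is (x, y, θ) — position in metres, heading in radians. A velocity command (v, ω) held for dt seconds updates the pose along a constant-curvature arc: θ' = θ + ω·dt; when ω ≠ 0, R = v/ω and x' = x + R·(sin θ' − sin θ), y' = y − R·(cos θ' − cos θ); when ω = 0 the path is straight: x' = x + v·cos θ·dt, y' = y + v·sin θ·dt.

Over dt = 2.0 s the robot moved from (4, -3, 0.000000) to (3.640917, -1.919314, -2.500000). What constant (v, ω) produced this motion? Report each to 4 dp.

v = -0.7500, ω = -1.2500

Δθ = -2.500000 − 0.000000 = -2.500000
ω = Δθ/dt = -2.500000/2.0 = -1.2500
R = −Δy/(cos θ' − cos θ) = 0.6000
v = R·ω = 0.6000·-1.2500 = -0.7500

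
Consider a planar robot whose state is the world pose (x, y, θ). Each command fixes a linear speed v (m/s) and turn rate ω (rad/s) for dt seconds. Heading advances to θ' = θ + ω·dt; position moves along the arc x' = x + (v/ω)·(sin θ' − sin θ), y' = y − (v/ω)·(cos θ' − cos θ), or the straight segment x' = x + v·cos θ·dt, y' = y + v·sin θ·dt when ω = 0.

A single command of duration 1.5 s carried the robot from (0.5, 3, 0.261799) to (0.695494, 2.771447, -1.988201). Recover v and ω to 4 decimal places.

v = 0.2500, ω = -1.5000

Δθ = -1.988201 − 0.261799 = -2.250000
ω = Δθ/dt = -2.250000/1.5 = -1.5000
R = −Δy/(cos θ' − cos θ) = -0.1667
v = R·ω = -0.1667·-1.5000 = 0.2500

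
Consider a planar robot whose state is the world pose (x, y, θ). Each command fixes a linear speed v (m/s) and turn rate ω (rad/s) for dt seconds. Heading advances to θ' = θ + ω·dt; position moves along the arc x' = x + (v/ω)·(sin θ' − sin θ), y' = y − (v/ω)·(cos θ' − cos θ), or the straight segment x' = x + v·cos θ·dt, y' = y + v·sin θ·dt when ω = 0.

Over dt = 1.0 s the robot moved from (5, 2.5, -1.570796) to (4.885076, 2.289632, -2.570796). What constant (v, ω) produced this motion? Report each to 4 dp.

v = 0.2500, ω = -1.0000

Δθ = -2.570796 − -1.570796 = -1.000000
ω = Δθ/dt = -1.000000/1.0 = -1.0000
R = −Δy/(cos θ' − cos θ) = -0.2500
v = R·ω = -0.2500·-1.0000 = 0.2500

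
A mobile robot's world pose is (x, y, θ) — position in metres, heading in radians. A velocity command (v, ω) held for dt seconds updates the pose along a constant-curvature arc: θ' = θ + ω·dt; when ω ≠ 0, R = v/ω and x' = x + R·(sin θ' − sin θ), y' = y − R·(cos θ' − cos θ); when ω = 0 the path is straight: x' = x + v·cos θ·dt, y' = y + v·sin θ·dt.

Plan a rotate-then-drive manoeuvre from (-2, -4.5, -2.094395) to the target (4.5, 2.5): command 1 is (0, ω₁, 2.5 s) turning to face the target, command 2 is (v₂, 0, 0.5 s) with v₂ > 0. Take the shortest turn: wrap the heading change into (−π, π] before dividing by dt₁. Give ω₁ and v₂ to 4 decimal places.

heading to target = atan2(2.5−-4.5, 4.5−-2) = 0.8224
Δθ = wrap(0.8224 − -2.0944) = 2.9168; ω₁ = Δθ/dt₁ = 1.1667
distance = √((4.5−-2)² + (2.5−-4.5)²) = 9.5525; v₂ = distance/dt₂ = 19.1050

ω₁ = 1.1667, v₂ = 19.1050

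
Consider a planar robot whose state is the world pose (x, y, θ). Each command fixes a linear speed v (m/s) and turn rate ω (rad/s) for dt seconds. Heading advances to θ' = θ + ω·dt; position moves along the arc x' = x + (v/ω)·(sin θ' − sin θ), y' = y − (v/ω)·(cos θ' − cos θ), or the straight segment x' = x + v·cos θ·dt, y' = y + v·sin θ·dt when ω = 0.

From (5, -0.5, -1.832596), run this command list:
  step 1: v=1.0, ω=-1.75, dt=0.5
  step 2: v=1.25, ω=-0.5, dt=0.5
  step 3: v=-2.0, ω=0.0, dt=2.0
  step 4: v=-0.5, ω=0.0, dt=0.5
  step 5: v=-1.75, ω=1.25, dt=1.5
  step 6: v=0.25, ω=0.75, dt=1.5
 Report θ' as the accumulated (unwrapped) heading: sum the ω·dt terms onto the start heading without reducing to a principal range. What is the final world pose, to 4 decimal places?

(9.5616, 1.5738, 0.0424)

step 1: θ'=-2.7076 (R=-0.5714) → pose (4.6883, -0.8706, -2.7076)
step 2: θ'=-2.9576 (R=-2.5000) → pose (4.0945, -1.0601, -2.9576)
step 3: θ'=-2.9576 (straight) → pose (8.0270, -0.3283, -2.9576)
step 4: θ'=-2.9576 (straight) → pose (8.2727, -0.2825, -2.9576)
step 5: θ'=-1.0826 (R=-1.4000) → pose (9.2530, 1.7505, -1.0826)
step 6: θ'=0.0424 (R=0.3333) → pose (9.5616, 1.5738, 0.0424)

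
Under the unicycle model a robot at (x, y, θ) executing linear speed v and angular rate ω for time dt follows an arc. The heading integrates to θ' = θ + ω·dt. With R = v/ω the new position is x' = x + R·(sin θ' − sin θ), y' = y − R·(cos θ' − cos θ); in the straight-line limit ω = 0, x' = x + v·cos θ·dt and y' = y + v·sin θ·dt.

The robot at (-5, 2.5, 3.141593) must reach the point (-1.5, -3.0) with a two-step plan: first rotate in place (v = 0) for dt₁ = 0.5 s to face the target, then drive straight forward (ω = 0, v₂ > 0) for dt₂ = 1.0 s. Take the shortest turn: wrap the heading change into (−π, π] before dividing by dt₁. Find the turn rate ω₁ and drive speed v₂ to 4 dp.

ω₁ = 4.2751, v₂ = 6.5192

heading to target = atan2(-3−2.5, -1.5−-5) = -1.0041
Δθ = wrap(-1.0041 − 3.1416) = 2.1375; ω₁ = Δθ/dt₁ = 4.2751
distance = √((-1.5−-5)² + (-3−2.5)²) = 6.5192; v₂ = distance/dt₂ = 6.5192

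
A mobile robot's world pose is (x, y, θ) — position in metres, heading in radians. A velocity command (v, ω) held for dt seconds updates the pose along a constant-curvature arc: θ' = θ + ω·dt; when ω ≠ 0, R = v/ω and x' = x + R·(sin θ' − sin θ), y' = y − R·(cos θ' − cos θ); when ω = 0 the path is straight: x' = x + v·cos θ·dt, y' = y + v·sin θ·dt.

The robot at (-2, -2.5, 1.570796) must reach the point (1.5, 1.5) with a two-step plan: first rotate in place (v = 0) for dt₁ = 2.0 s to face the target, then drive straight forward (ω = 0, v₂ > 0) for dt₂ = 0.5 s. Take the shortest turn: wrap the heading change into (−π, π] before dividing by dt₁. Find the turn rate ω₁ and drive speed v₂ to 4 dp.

ω₁ = -0.3594, v₂ = 10.6301

heading to target = atan2(1.5−-2.5, 1.5−-2) = 0.8520
Δθ = wrap(0.8520 − 1.5708) = -0.7188; ω₁ = Δθ/dt₁ = -0.3594
distance = √((1.5−-2)² + (1.5−-2.5)²) = 5.3151; v₂ = distance/dt₂ = 10.6301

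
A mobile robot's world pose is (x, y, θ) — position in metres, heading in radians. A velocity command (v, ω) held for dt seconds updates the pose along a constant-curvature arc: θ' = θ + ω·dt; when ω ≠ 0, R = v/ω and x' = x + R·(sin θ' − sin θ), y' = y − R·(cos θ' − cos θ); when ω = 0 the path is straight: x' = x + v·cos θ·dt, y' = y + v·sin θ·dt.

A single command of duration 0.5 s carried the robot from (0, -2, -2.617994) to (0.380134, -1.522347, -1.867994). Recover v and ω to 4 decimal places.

v = -1.2500, ω = 1.5000

Δθ = -1.867994 − -2.617994 = 0.750000
ω = Δθ/dt = 0.750000/0.5 = 1.5000
R = −Δy/(cos θ' − cos θ) = -0.8333
v = R·ω = -0.8333·1.5000 = -1.2500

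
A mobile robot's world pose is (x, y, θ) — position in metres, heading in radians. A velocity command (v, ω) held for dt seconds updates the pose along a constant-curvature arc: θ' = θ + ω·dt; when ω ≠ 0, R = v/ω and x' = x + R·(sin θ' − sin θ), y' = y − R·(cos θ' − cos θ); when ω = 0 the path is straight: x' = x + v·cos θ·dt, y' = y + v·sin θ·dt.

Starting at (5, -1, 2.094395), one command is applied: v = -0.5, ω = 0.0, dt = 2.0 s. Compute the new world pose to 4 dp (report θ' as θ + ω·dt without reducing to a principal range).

θ' = 2.0944 + 0.0·2.0 = 2.0944
ω = 0 → straight: x' = 5 + -0.5·cos(2.0944)·2.0 = 5.5000
y' = -1 + -0.5·sin(2.0944)·2.0 = -1.8660

(5.5000, -1.8660, 2.0944)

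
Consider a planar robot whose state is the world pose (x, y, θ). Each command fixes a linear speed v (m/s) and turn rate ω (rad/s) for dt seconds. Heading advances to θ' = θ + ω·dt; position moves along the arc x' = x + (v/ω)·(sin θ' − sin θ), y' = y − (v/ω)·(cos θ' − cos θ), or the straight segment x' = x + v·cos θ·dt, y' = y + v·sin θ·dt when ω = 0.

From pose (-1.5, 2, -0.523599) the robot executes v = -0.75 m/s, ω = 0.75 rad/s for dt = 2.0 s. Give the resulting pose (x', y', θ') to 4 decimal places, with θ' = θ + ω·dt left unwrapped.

(-2.8285, 1.6940, 0.9764)

θ' = -0.5236 + 0.75·2.0 = 0.9764
R = v/ω = -0.75/0.75 = -1.0000
x' = -1.5 + -1.0000·(sin 0.9764 − sin -0.5236) = -2.8285
y' = 2 − -1.0000·(cos 0.9764 − cos -0.5236) = 1.6940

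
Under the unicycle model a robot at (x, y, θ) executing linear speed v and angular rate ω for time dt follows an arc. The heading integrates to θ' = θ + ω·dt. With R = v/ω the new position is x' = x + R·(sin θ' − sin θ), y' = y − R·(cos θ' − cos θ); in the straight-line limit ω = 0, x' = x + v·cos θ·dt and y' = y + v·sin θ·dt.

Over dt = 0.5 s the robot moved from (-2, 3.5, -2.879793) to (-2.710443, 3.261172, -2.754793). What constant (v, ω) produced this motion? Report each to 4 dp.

Δθ = -2.754793 − -2.879793 = 0.125000
ω = Δθ/dt = 0.125000/0.5 = 0.2500
R = Δx/(sin θ' − sin θ) = 6.0000
v = R·ω = 6.0000·0.2500 = 1.5000

v = 1.5000, ω = 0.2500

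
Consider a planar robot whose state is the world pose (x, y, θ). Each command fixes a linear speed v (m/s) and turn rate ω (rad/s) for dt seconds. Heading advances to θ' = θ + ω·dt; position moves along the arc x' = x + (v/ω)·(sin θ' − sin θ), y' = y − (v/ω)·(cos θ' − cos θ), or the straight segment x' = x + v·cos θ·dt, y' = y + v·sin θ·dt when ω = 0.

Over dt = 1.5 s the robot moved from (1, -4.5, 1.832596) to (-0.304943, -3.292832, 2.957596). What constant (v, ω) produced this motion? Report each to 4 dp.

v = 1.2500, ω = 0.7500

Δθ = 2.957596 − 1.832596 = 1.125000
ω = Δθ/dt = 1.125000/1.5 = 0.7500
R = Δx/(sin θ' − sin θ) = 1.6667
v = R·ω = 1.6667·0.7500 = 1.2500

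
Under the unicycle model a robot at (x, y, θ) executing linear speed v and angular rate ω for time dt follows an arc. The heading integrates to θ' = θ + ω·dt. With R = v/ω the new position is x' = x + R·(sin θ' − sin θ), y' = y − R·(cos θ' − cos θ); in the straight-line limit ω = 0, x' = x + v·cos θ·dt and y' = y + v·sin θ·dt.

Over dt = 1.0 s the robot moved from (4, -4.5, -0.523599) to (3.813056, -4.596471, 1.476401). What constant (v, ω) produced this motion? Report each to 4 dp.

Δθ = 1.476401 − -0.523599 = 2.000000
ω = Δθ/dt = 2.000000/1.0 = 2.0000
R = Δx/(sin θ' − sin θ) = -0.1250
v = R·ω = -0.1250·2.0000 = -0.2500

v = -0.2500, ω = 2.0000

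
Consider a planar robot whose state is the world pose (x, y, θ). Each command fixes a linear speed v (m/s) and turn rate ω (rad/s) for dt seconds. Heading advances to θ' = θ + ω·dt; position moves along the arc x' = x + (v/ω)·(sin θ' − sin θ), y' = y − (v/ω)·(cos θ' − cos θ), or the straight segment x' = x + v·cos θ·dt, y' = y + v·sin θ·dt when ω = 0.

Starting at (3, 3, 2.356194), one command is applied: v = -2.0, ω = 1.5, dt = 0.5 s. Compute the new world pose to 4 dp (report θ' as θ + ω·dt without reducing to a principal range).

(3.8956, 2.6103, 3.1062)

θ' = 2.3562 + 1.5·0.5 = 3.1062
R = v/ω = -2.0/1.5 = -1.3333
x' = 3 + -1.3333·(sin 3.1062 − sin 2.3562) = 3.8956
y' = 3 − -1.3333·(cos 3.1062 − cos 2.3562) = 2.6103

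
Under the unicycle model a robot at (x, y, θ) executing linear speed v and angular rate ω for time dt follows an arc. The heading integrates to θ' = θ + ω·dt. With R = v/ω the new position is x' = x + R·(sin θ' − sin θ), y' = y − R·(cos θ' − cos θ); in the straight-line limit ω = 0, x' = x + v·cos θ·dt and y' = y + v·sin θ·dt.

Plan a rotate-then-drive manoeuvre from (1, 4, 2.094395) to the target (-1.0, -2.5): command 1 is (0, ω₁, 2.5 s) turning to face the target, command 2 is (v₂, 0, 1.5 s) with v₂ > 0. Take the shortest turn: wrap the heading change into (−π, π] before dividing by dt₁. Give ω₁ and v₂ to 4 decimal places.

heading to target = atan2(-2.5−4, -1−1) = -1.8693
Δθ = wrap(-1.8693 − 2.0944) = 2.3195; ω₁ = Δθ/dt₁ = 0.9278
distance = √((-1−1)² + (-2.5−4)²) = 6.8007; v₂ = distance/dt₂ = 4.5338

ω₁ = 0.9278, v₂ = 4.5338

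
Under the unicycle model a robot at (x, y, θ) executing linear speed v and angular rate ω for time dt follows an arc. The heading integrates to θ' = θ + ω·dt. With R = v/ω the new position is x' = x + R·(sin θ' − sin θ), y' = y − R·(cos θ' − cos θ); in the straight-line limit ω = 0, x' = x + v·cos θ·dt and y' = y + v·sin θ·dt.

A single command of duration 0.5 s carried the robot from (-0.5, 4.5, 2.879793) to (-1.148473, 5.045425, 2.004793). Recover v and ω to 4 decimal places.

v = 1.7500, ω = -1.7500

Δθ = 2.004793 − 2.879793 = -0.875000
ω = Δθ/dt = -0.875000/0.5 = -1.7500
R = Δx/(sin θ' − sin θ) = -1.0000
v = R·ω = -1.0000·-1.7500 = 1.7500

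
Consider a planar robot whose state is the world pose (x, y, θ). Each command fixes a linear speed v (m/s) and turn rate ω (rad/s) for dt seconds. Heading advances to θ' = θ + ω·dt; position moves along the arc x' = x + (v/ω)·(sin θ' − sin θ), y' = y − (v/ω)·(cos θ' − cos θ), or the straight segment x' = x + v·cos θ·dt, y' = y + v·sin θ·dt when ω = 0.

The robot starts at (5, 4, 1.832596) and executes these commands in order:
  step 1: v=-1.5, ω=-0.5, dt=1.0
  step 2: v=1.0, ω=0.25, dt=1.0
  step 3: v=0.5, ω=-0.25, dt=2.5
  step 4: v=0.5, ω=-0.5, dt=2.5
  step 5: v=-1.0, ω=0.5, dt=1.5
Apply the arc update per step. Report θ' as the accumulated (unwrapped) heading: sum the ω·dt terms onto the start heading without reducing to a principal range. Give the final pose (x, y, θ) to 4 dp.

(5.1404, 4.9425, 0.4576)

step 1: θ'=1.3326 (R=3.0000) → pose (5.0175, 2.5157, 1.3326)
step 2: θ'=1.5826 (R=4.0000) → pose (5.1302, 3.5067, 1.5826)
step 3: θ'=0.9576 (R=-2.0000) → pose (5.4944, 4.6813, 0.9576)
step 4: θ'=-0.2924 (R=-1.0000) → pose (6.6005, 5.0633, -0.2924)
step 5: θ'=0.4576 (R=-2.0000) → pose (5.1404, 4.9425, 0.4576)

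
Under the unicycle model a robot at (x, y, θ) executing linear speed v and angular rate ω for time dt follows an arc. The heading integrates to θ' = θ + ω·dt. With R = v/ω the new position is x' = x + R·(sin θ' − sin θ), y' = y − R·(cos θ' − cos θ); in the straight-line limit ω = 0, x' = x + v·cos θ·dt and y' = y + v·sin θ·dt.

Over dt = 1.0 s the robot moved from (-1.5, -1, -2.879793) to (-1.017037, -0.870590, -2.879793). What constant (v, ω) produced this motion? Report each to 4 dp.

Δθ = -2.879793 − -2.879793 = 0.000000
ω = Δθ/dt = 0.000000/1.0 = 0.0000
ω = 0 → v = (Δx·cos θ + Δy·sin θ)/dt = -0.5000

v = -0.5000, ω = 0.0000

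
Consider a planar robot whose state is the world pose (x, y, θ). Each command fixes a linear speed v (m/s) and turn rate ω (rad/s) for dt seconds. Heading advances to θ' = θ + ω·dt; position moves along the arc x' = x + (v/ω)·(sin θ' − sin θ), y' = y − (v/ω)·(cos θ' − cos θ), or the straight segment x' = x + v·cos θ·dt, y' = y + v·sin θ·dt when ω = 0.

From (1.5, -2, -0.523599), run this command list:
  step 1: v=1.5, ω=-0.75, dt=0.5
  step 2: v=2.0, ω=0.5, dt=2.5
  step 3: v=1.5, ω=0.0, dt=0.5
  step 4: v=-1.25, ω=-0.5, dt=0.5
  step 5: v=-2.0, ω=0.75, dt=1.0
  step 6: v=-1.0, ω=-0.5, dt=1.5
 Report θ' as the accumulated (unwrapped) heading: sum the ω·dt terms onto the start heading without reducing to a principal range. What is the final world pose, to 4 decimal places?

(3.6304, -5.2008, 0.1014)

step 1: θ'=-0.8986 (R=-2.0000) → pose (2.0649, -2.4866, -0.8986)
step 2: θ'=0.3514 (R=4.0000) → pose (6.5716, -3.7514, 0.3514)
step 3: θ'=0.3514 (straight) → pose (7.2758, -3.4932, 0.3514)
step 4: θ'=0.1014 (R=2.5000) → pose (6.6683, -3.6331, 0.1014)
step 5: θ'=0.8514 (R=-2.6667) → pose (4.9323, -4.5290, 0.8514)
step 6: θ'=0.1014 (R=2.0000) → pose (3.6304, -5.2008, 0.1014)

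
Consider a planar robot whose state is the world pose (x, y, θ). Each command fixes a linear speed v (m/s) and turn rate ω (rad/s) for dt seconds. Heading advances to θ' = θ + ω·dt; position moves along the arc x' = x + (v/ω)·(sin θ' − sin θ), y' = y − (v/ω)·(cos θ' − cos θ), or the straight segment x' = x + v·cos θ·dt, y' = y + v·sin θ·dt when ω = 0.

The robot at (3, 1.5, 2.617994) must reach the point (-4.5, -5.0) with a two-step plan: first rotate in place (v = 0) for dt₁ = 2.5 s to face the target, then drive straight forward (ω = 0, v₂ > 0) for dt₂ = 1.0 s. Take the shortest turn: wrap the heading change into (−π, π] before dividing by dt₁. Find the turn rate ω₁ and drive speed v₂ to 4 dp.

heading to target = atan2(-5−1.5, -4.5−3) = -2.4275
Δθ = wrap(-2.4275 − 2.6180) = 1.2377; ω₁ = Δθ/dt₁ = 0.4951
distance = √((-4.5−3)² + (-5−1.5)²) = 9.9247; v₂ = distance/dt₂ = 9.9247

ω₁ = 0.4951, v₂ = 9.9247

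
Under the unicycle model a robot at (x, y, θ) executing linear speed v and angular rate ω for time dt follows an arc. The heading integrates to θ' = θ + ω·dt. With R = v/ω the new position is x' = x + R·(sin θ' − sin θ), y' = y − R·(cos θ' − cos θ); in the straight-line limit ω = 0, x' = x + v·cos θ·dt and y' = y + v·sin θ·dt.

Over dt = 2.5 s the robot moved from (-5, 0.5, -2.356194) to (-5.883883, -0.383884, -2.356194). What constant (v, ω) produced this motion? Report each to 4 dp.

v = 0.5000, ω = 0.0000

Δθ = -2.356194 − -2.356194 = 0.000000
ω = Δθ/dt = 0.000000/2.5 = 0.0000
ω = 0 → v = (Δx·cos θ + Δy·sin θ)/dt = 0.5000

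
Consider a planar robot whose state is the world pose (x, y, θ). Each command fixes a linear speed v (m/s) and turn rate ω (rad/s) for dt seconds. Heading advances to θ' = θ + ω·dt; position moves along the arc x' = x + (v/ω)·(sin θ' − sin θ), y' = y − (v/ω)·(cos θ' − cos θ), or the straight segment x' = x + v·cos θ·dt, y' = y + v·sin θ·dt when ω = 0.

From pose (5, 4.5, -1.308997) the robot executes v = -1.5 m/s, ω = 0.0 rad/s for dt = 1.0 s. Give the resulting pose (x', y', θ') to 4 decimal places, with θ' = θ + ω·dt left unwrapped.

(4.6118, 5.9489, -1.3090)

θ' = -1.3090 + 0.0·1.0 = -1.3090
ω = 0 → straight: x' = 5 + -1.5·cos(-1.3090)·1.0 = 4.6118
y' = 4.5 + -1.5·sin(-1.3090)·1.0 = 5.9489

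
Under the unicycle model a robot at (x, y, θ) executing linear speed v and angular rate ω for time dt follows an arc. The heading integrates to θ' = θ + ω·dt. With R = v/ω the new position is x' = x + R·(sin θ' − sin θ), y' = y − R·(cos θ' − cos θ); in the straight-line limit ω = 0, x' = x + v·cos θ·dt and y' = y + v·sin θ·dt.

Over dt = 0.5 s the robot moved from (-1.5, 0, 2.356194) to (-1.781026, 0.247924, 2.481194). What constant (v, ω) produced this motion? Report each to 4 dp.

Δθ = 2.481194 − 2.356194 = 0.125000
ω = Δθ/dt = 0.125000/0.5 = 0.2500
R = Δx/(sin θ' − sin θ) = 3.0000
v = R·ω = 3.0000·0.2500 = 0.7500

v = 0.7500, ω = 0.2500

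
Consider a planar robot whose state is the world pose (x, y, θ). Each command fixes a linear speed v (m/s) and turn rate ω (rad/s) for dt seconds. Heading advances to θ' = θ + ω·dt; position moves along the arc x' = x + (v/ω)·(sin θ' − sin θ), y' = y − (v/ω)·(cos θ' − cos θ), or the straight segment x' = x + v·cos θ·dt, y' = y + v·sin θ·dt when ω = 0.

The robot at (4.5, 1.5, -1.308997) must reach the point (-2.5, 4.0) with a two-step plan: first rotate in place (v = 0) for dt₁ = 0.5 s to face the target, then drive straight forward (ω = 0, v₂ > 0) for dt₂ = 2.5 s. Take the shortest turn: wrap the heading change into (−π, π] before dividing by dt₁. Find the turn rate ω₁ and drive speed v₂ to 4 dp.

heading to target = atan2(4−1.5, -2.5−4.5) = 2.7986
Δθ = wrap(2.7986 − -1.3090) = -2.1756; ω₁ = Δθ/dt₁ = -4.3512
distance = √((-2.5−4.5)² + (4−1.5)²) = 7.4330; v₂ = distance/dt₂ = 2.9732

ω₁ = -4.3512, v₂ = 2.9732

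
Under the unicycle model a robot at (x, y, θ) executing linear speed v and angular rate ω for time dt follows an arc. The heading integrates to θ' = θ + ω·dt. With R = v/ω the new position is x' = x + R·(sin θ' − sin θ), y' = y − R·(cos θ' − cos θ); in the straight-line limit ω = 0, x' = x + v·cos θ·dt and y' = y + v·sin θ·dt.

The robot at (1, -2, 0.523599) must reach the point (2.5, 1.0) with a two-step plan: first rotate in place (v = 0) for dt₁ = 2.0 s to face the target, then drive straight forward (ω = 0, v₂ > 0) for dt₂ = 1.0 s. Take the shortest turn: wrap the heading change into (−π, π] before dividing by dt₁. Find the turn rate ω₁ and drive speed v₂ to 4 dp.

ω₁ = 0.2918, v₂ = 3.3541

heading to target = atan2(1−-2, 2.5−1) = 1.1071
Δθ = wrap(1.1071 − 0.5236) = 0.5835; ω₁ = Δθ/dt₁ = 0.2918
distance = √((2.5−1)² + (1−-2)²) = 3.3541; v₂ = distance/dt₂ = 3.3541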